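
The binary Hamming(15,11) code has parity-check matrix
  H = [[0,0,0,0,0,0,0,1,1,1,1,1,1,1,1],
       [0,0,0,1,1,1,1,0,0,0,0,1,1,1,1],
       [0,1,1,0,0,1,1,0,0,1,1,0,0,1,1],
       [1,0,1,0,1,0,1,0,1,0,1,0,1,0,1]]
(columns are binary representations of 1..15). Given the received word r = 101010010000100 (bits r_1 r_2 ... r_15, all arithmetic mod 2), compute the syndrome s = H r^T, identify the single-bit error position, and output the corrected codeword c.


s = (0, 0, 1, 0)^T, error position = 2, corrected codeword c = 111010010000100

Compute s = H r^T mod 2 one row at a time:
  s_1 = 1 + 0 + 0 + 0 + 0 + 1 + 0 + 0 = 2 ≡ 0 (mod 2).
  s_2 = 0 + 1 + 0 + 0 + 0 + 1 + 0 + 0 = 2 ≡ 0 (mod 2).
  s_3 = 0 + 1 + 0 + 0 + 0 + 0 + 0 + 0 = 1 ≡ 1 (mod 2).
  s_4 = 1 + 1 + 1 + 0 + 0 + 0 + 1 + 0 = 4 ≡ 0 (mod 2).
s = (0, 0, 1, 0)^T — this equals column 2 of H (binary 0010), so error is at position 2.
Correct: flip bit 2 of r = 101010010000100 to get c = 111010010000100.


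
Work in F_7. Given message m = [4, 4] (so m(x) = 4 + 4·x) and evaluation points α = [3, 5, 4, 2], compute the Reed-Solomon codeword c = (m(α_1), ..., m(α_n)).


c = [2, 3, 6, 5]

Message polynomial: m(x) = 4 + 4·x (mod 7).
For each evaluation point α_i, compute m(α_i) mod 7:
  α_1 = 3: Horner steps 4 → 2, so m(3) = 2.
  α_2 = 5: Horner steps 4 → 3, so m(5) = 3.
  α_3 = 4: Horner steps 4 → 6, so m(4) = 6.
  α_4 = 2: Horner steps 4 → 5, so m(2) = 5.
Codeword c = [2, 3, 6, 5] ∈ F_7^4.


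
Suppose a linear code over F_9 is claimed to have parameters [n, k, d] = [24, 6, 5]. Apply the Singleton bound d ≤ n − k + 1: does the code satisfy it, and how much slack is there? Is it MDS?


Singleton RHS = n − k + 1 = 19, slack = 14, bound satisfied, not MDS.

Singleton bound: d ≤ n − k + 1.
Here n = 24, k = 6, so n − k + 1 = 19.
Given d = 5, check d ≤ 19: YES.
Slack = (n − k + 1) − d = 14.
The code is NOT MDS (slack = 14 > 0).
Description: the claimed parameters are [24, 6, 5]_9; such a code would be non-MDS.


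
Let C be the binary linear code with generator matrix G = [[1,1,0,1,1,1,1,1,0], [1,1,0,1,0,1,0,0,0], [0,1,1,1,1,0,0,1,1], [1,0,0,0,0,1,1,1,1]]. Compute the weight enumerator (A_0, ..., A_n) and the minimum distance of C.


Weight distribution: A_0 = 1, A_2 = 1, A_3 = 2, A_4 = 3, A_5 = 4, A_6 = 3, A_7 = 2. Minimum distance d = 2.

Enumerate all 2^4 = 16 messages m ∈ F_2^4.
For each, compute codeword c = mG in F_2^9, then tally its weight.
  m = 0000 → c = 000000000, weight = 0.
  m = 1000 → c = 110111110, weight = 7.
  m = 0100 → c = 110101000, weight = 4.
  m = 1100 → c = 000010110, weight = 3.
  m = 0010 → c = 011110011, weight = 6.
  m = 1010 → c = 101001101, weight = 5.
  m = 0110 → c = 101011011, weight = 6.
  m = 1110 → c = 011100101, weight = 5.
  m = 0001 → c = 100001111, weight = 5.
  m = 1001 → c = 010110001, weight = 4.
  m = 0101 → c = 010100111, weight = 5.
  m = 1101 → c = 100011001, weight = 4.
  m = 0011 → c = 111111100, weight = 7.
  m = 1011 → c = 001000010, weight = 2.
  m = 0111 → c = 001010100, weight = 3.
  m = 1111 → c = 111101010, weight = 6.
Tally weights:
  weight 0: 1 codewords.
  weight 2: 1 codewords.
  weight 3: 2 codewords.
  weight 4: 3 codewords.
  weight 5: 4 codewords.
  weight 6: 3 codewords.
  weight 7: 2 codewords.
Minimum distance d = smallest w > 0 with A_w > 0 = 2.
Sanity: Σ A_w = 16 = 2^4 = 16 ✓.


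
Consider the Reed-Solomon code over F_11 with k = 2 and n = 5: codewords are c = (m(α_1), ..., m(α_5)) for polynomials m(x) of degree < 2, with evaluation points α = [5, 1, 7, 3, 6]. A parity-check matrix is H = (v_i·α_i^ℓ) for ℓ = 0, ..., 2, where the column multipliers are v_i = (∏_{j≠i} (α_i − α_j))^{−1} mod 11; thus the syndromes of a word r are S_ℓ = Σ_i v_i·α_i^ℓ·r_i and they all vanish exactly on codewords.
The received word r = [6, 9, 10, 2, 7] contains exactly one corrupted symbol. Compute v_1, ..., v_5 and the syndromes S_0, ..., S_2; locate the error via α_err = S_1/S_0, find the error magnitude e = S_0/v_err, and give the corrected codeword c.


S = (3, 7, 9), error at position 5, error magnitude e = 10, c = [6, 9, 10, 2, 8].

Step 1: column multipliers v_i = (∏_{j≠i}(α_i − α_j))^{−1} mod 11.
  i = 1 (α = 5): (5−1)(5−7)(5−3)(5−6) = 4·(−2)·2·(−1) = 16 ≡ 5, so v_1 = 5^{−1} = 9 (mod 11).
  i = 2 (α = 1): (1−5)(1−7)(1−3)(1−6) = (−4)·(−6)·(−2)·(−5) = 240 ≡ 9, so v_2 = 9^{−1} = 5 (mod 11).
  i = 3 (α = 7): (7−5)(7−1)(7−3)(7−6) = 2·6·4·1 = 48 ≡ 4, so v_3 = 4^{−1} = 3 (mod 11).
  i = 4 (α = 3): (3−5)(3−1)(3−7)(3−6) = (−2)·2·(−4)·(−3) = −48 ≡ 7, so v_4 = 7^{−1} = 8 (mod 11).
  i = 5 (α = 6): (6−5)(6−1)(6−7)(6−3) = 1·5·(−1)·3 = −15 ≡ 7, so v_5 = 7^{−1} = 8 (mod 11).
  v = [9, 5, 3, 8, 8].
Step 2: syndromes of r = [6, 9, 10, 2, 7] (all sums mod 11).
  S_0 = Σ v_i r_i = 9·6 + 5·9 + 3·10 + 8·2 + 8·7 = 201 ≡ 3.
  S_1 = Σ v_i α_i r_i = 9·5·6 + 5·1·9 + 3·7·10 + 8·3·2 + 8·6·7 = 909 ≡ 7.
  α_i^2 mod 11 = [3, 1, 5, 9, 3].
  S_2 = Σ v_i α_i^2 r_i = 9·3·6 + 5·1·9 + 3·5·10 + 8·9·2 + 8·3·7 = 669 ≡ 9.
  S = (3, 7, 9) ≠ 0, so r is not a codeword (an error is present).
Step 3: locate the error. For a single error e at position i, S_ℓ = v_i·e·α_i^ℓ, so α_err = S_1/S_0.
  S_0^{−1} = 3^{−1} = 4 (mod 11), so α_err = 7·4 = 28 ≡ 6 = α_5. Error position i = 5.
  Consistency check: S_2/S_1 = 9·8 = 72 ≡ 6 = α_err ✓ (single-error assumption holds).
Step 4: error magnitude e = S_0/v_5 = S_0·∏_{j≠5}(α_5 − α_j) = 3·7 = 21 ≡ 10 (mod 11).
Step 5: correct position 5: c_5 = r_5 − e = 7 − 10 ≡ 8 (mod 11). Hence c = [6, 9, 10, 2, 8].
  Check: interpolating c through the α_i gives m(x) = 7 + 2·x (degree < 2) with m(α_i) = c_i for every i, so c is indeed a codeword.


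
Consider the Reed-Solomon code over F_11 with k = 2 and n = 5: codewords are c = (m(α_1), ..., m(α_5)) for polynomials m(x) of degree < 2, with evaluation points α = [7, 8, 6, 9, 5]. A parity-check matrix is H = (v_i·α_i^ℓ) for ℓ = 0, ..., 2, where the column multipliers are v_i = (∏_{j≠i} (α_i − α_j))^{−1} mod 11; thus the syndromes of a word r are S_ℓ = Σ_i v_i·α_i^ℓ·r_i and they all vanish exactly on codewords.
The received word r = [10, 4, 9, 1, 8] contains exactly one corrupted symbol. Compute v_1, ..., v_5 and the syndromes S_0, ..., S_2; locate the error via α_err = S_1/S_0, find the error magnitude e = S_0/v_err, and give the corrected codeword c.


S = (3, 2, 5), error at position 2, error magnitude e = 4, c = [10, 0, 9, 1, 8].

Step 1: column multipliers v_i = (∏_{j≠i}(α_i − α_j))^{−1} mod 11.
  i = 1 (α = 7): (7−8)(7−6)(7−9)(7−5) = (−1)·1·(−2)·2 = 4 ≡ 4, so v_1 = 4^{−1} = 3 (mod 11).
  i = 2 (α = 8): (8−7)(8−6)(8−9)(8−5) = 1·2·(−1)·3 = −6 ≡ 5, so v_2 = 5^{−1} = 9 (mod 11).
  i = 3 (α = 6): (6−7)(6−8)(6−9)(6−5) = (−1)·(−2)·(−3)·1 = −6 ≡ 5, so v_3 = 5^{−1} = 9 (mod 11).
  i = 4 (α = 9): (9−7)(9−8)(9−6)(9−5) = 2·1·3·4 = 24 ≡ 2, so v_4 = 2^{−1} = 6 (mod 11).
  i = 5 (α = 5): (5−7)(5−8)(5−6)(5−9) = (−2)·(−3)·(−1)·(−4) = 24 ≡ 2, so v_5 = 2^{−1} = 6 (mod 11).
  v = [3, 9, 9, 6, 6].
Step 2: syndromes of r = [10, 4, 9, 1, 8] (all sums mod 11).
  S_0 = Σ v_i r_i = 3·10 + 9·4 + 9·9 + 6·1 + 6·8 = 201 ≡ 3.
  S_1 = Σ v_i α_i r_i = 3·7·10 + 9·8·4 + 9·6·9 + 6·9·1 + 6·5·8 = 1278 ≡ 2.
  α_i^2 mod 11 = [5, 9, 3, 4, 3].
  S_2 = Σ v_i α_i^2 r_i = 3·5·10 + 9·9·4 + 9·3·9 + 6·4·1 + 6·3·8 = 885 ≡ 5.
  S = (3, 2, 5) ≠ 0, so r is not a codeword (an error is present).
Step 3: locate the error. For a single error e at position i, S_ℓ = v_i·e·α_i^ℓ, so α_err = S_1/S_0.
  S_0^{−1} = 3^{−1} = 4 (mod 11), so α_err = 2·4 = 8 ≡ 8 = α_2. Error position i = 2.
  Consistency check: S_2/S_1 = 5·6 = 30 ≡ 8 = α_err ✓ (single-error assumption holds).
Step 4: error magnitude e = S_0/v_2 = S_0·∏_{j≠2}(α_2 − α_j) = 3·5 = 15 ≡ 4 (mod 11).
Step 5: correct position 2: c_2 = r_2 − e = 4 − 4 ≡ 0 (mod 11). Hence c = [10, 0, 9, 1, 8].
  Check: interpolating c through the α_i gives m(x) = 3 + 1·x (degree < 2) with m(α_i) = c_i for every i, so c is indeed a codeword.


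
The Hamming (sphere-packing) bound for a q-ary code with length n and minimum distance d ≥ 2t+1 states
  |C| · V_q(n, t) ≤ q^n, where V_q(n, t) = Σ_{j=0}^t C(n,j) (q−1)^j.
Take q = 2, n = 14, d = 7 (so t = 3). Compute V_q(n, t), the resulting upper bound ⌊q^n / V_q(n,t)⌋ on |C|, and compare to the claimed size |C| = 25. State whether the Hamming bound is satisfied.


V_q(n, t) = 470, q^n = 16384, Hamming bound = 34, |C| = 25 ≤ bound (satisfied).

Step 1: Compute V_q(n, t) = Σ_{j=0}^3 C(n, j) (q−1)^j.
  j = 0: C(14,0)·(1)^0 = 1·1 = 1.
  j = 1: C(14,1)·(1)^1 = 14·1 = 14.
  j = 2: C(14,2)·(1)^2 = 91·1 = 91.
  j = 3: C(14,3)·(1)^3 = 364·1 = 364.
  V_q(n, t) = 1 + 14 + 91 + 364 = 470.
Step 2: q^n = 2^14 = 16384.
Step 3: Hamming bound ⌊q^n / V_q(n,t)⌋ = ⌊16384/470⌋ = 34.
Step 4: Compare |C| = 25 to 34: satisfied.
The claimed |C| lies below the Hamming bound.


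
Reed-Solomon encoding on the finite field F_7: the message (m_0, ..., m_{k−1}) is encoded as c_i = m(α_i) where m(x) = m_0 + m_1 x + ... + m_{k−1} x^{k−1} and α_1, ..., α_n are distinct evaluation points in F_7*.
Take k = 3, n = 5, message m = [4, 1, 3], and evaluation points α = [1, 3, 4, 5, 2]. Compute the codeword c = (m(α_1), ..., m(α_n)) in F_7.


c = [1, 6, 0, 0, 4]

Message polynomial: m(x) = 4 + 1·x + 3·x^2 (mod 7).
For each evaluation point α_i, compute m(α_i) mod 7:
  α_1 = 1: Horner steps 3 → 4 → 1, so m(1) = 1.
  α_2 = 3: Horner steps 3 → 3 → 6, so m(3) = 6.
  α_3 = 4: Horner steps 3 → 6 → 0, so m(4) = 0.
  α_4 = 5: Horner steps 3 → 2 → 0, so m(5) = 0.
  α_5 = 2: Horner steps 3 → 0 → 4, so m(2) = 4.
Codeword c = [1, 6, 0, 0, 4] ∈ F_7^5.


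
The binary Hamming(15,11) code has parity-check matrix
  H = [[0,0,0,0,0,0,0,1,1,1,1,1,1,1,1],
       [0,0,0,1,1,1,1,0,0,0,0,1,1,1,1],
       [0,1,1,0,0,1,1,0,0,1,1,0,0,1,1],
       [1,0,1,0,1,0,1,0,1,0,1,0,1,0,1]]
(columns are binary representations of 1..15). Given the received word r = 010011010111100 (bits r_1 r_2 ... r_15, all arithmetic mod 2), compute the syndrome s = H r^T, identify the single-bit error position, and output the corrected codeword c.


s = (1, 0, 0, 1)^T, error position = 9, corrected codeword c = 010011011111100

Compute s = H r^T mod 2 one row at a time:
  s_1 = 1 + 0 + 1 + 1 + 1 + 1 + 0 + 0 = 5 ≡ 1 (mod 2).
  s_2 = 0 + 1 + 1 + 0 + 1 + 1 + 0 + 0 = 4 ≡ 0 (mod 2).
  s_3 = 1 + 0 + 1 + 0 + 1 + 1 + 0 + 0 = 4 ≡ 0 (mod 2).
  s_4 = 0 + 0 + 1 + 0 + 0 + 1 + 1 + 0 = 3 ≡ 1 (mod 2).
s = (1, 0, 0, 1)^T — this equals column 9 of H (binary 1001), so error is at position 9.
Correct: flip bit 9 of r = 010011010111100 to get c = 010011011111100.


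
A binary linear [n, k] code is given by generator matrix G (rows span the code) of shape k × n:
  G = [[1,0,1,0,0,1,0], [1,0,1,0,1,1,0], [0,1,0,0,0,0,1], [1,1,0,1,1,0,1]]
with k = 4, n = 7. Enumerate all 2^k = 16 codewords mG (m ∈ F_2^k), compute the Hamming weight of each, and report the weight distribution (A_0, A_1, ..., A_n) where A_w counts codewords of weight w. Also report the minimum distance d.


Weight distribution: A_0 = 1, A_1 = 1, A_2 = 2, A_3 = 4, A_4 = 3, A_5 = 3, A_6 = 2. Minimum distance d = 1.

Enumerate all 2^4 = 16 messages m ∈ F_2^4.
For each, compute codeword c = mG in F_2^7, then tally its weight.
  m = 0000 → c = 0000000, weight = 0.
  m = 1000 → c = 1010010, weight = 3.
  m = 0100 → c = 1010110, weight = 4.
  m = 1100 → c = 0000100, weight = 1.
  m = 0010 → c = 0100001, weight = 2.
  m = 1010 → c = 1110011, weight = 5.
  m = 0110 → c = 1110111, weight = 6.
  m = 1110 → c = 0100101, weight = 3.
  m = 0001 → c = 1101101, weight = 5.
  m = 1001 → c = 0111111, weight = 6.
  m = 0101 → c = 0111011, weight = 5.
  m = 1101 → c = 1101001, weight = 4.
  m = 0011 → c = 1001100, weight = 3.
  m = 1011 → c = 0011110, weight = 4.
  m = 0111 → c = 0011010, weight = 3.
  m = 1111 → c = 1001000, weight = 2.
Tally weights:
  weight 0: 1 codewords.
  weight 1: 1 codewords.
  weight 2: 2 codewords.
  weight 3: 4 codewords.
  weight 4: 3 codewords.
  weight 5: 3 codewords.
  weight 6: 2 codewords.
Minimum distance d = smallest w > 0 with A_w > 0 = 1.
Sanity: Σ A_w = 16 = 2^4 = 16 ✓.


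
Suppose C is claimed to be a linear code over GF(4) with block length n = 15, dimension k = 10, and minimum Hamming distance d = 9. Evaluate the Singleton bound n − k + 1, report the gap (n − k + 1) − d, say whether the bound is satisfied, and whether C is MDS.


Singleton RHS = n − k + 1 = 6, slack = -3, bound violated (no such code; not MDS).

Singleton bound: d ≤ n − k + 1.
Here n = 15, k = 10, so n − k + 1 = 6.
Given d = 9, check d ≤ 6: NO.
Slack = (n − k + 1) − d = -3.
The slack is negative: d = 9 exceeds n − k + 1 = 6 by 3, so the Singleton bound is violated and no linear [15, 10, 9]_4 code can exist. In particular it is not MDS (MDS requires d = n − k + 1 exactly).
Description: the claimed parameters are [15, 10, 9]_4; such a code would be impossible (violates the Singleton bound).


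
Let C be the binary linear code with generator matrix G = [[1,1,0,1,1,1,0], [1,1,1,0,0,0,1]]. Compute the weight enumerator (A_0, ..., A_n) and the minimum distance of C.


Weight distribution: A_0 = 1, A_4 = 1, A_5 = 2. Minimum distance d = 4.

Enumerate all 2^2 = 4 messages m ∈ F_2^2.
For each, compute codeword c = mG in F_2^7, then tally its weight.
  m = 00 → c = 0000000, weight = 0.
  m = 10 → c = 1101110, weight = 5.
  m = 01 → c = 1110001, weight = 4.
  m = 11 → c = 0011111, weight = 5.
Tally weights:
  weight 0: 1 codewords.
  weight 4: 1 codewords.
  weight 5: 2 codewords.
Minimum distance d = smallest w > 0 with A_w > 0 = 4.
Sanity: Σ A_w = 4 = 2^2 = 4 ✓.


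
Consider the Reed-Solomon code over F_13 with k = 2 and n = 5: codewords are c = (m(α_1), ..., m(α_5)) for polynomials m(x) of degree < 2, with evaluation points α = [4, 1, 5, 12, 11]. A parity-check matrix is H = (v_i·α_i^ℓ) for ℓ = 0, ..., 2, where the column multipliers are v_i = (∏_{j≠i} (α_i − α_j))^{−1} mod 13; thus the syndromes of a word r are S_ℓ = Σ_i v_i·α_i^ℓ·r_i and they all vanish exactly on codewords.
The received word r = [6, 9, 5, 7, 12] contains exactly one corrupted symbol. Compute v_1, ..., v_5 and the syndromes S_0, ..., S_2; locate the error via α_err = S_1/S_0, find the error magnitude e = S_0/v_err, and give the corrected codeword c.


S = (7, 6, 7), error at position 4, error magnitude e = 9, c = [6, 9, 5, 11, 12].

Step 1: column multipliers v_i = (∏_{j≠i}(α_i − α_j))^{−1} mod 13.
  i = 1 (α = 4): (4−1)(4−5)(4−12)(4−11) = 3·(−1)·(−8)·(−7) = −168 ≡ 1, so v_1 = 1^{−1} = 1 (mod 13).
  i = 2 (α = 1): (1−4)(1−5)(1−12)(1−11) = (−3)·(−4)·(−11)·(−10) = 1320 ≡ 7, so v_2 = 7^{−1} = 2 (mod 13).
  i = 3 (α = 5): (5−4)(5−1)(5−12)(5−11) = 1·4·(−7)·(−6) = 168 ≡ 12, so v_3 = 12^{−1} = 12 (mod 13).
  i = 4 (α = 12): (12−4)(12−1)(12−5)(12−11) = 8·11·7·1 = 616 ≡ 5, so v_4 = 5^{−1} = 8 (mod 13).
  i = 5 (α = 11): (11−4)(11−1)(11−5)(11−12) = 7·10·6·(−1) = −420 ≡ 9, so v_5 = 9^{−1} = 3 (mod 13).
  v = [1, 2, 12, 8, 3].
Step 2: syndromes of r = [6, 9, 5, 7, 12] (all sums mod 13).
  S_0 = Σ v_i r_i = 1·6 + 2·9 + 12·5 + 8·7 + 3·12 = 176 ≡ 7.
  S_1 = Σ v_i α_i r_i = 1·4·6 + 2·1·9 + 12·5·5 + 8·12·7 + 3·11·12 = 1410 ≡ 6.
  α_i^2 mod 13 = [3, 1, 12, 1, 4].
  S_2 = Σ v_i α_i^2 r_i = 1·3·6 + 2·1·9 + 12·12·5 + 8·1·7 + 3·4·12 = 956 ≡ 7.
  S = (7, 6, 7) ≠ 0, so r is not a codeword (an error is present).
Step 3: locate the error. For a single error e at position i, S_ℓ = v_i·e·α_i^ℓ, so α_err = S_1/S_0.
  S_0^{−1} = 7^{−1} = 2 (mod 13), so α_err = 6·2 = 12 ≡ 12 = α_4. Error position i = 4.
  Consistency check: S_2/S_1 = 7·11 = 77 ≡ 12 = α_err ✓ (single-error assumption holds).
Step 4: error magnitude e = S_0/v_4 = S_0·∏_{j≠4}(α_4 − α_j) = 7·5 = 35 ≡ 9 (mod 13).
Step 5: correct position 4: c_4 = r_4 − e = 7 − 9 ≡ 11 (mod 13). Hence c = [6, 9, 5, 11, 12].
  Check: interpolating c through the α_i gives m(x) = 10 + 12·x (degree < 2) with m(α_i) = c_i for every i, so c is indeed a codeword.


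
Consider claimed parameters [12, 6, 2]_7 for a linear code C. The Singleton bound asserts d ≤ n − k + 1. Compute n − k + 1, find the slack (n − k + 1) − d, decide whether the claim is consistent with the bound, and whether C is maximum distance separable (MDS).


Singleton RHS = n − k + 1 = 7, slack = 5, bound satisfied, not MDS.

Singleton bound: d ≤ n − k + 1.
Here n = 12, k = 6, so n − k + 1 = 7.
Given d = 2, check d ≤ 7: YES.
Slack = (n − k + 1) − d = 5.
The code is NOT MDS (slack = 5 > 0).
Description: the claimed parameters are [12, 6, 2]_7; such a code would be non-MDS.


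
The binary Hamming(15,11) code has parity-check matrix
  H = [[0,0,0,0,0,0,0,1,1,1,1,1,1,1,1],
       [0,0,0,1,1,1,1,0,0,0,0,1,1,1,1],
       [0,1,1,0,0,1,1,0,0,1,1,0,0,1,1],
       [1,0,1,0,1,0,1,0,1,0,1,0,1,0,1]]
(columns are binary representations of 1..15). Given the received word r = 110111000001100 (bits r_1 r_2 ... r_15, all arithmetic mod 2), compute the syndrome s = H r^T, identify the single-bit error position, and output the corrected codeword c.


s = (0, 1, 0, 1)^T, error position = 5, corrected codeword c = 110101000001100

Compute s = H r^T mod 2 one row at a time:
  s_1 = 0 + 0 + 0 + 0 + 1 + 1 + 0 + 0 = 2 ≡ 0 (mod 2).
  s_2 = 1 + 1 + 1 + 0 + 1 + 1 + 0 + 0 = 5 ≡ 1 (mod 2).
  s_3 = 1 + 0 + 1 + 0 + 0 + 0 + 0 + 0 = 2 ≡ 0 (mod 2).
  s_4 = 1 + 0 + 1 + 0 + 0 + 0 + 1 + 0 = 3 ≡ 1 (mod 2).
s = (0, 1, 0, 1)^T — this equals column 5 of H (binary 0101), so error is at position 5.
Correct: flip bit 5 of r = 110111000001100 to get c = 110101000001100.


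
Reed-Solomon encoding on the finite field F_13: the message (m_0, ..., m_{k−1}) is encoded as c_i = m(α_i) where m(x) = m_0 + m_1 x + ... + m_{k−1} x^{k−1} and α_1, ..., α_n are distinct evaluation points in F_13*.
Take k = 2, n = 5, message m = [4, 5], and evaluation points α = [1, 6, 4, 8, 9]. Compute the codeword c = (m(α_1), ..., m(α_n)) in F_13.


c = [9, 8, 11, 5, 10]

Message polynomial: m(x) = 4 + 5·x (mod 13).
For each evaluation point α_i, compute m(α_i) mod 13:
  α_1 = 1: Horner steps 5 → 9, so m(1) = 9.
  α_2 = 6: Horner steps 5 → 8, so m(6) = 8.
  α_3 = 4: Horner steps 5 → 11, so m(4) = 11.
  α_4 = 8: Horner steps 5 → 5, so m(8) = 5.
  α_5 = 9: Horner steps 5 → 10, so m(9) = 10.
Codeword c = [9, 8, 11, 5, 10] ∈ F_13^5.


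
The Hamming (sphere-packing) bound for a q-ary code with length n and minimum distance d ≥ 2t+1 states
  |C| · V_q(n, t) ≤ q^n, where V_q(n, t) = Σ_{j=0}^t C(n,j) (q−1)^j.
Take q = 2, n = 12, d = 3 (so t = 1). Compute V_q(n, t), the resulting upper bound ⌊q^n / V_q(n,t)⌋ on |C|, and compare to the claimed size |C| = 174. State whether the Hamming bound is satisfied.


V_q(n, t) = 13, q^n = 4096, Hamming bound = 315, |C| = 174 ≤ bound (satisfied).

Step 1: Compute V_q(n, t) = Σ_{j=0}^1 C(n, j) (q−1)^j.
  j = 0: C(12,0)·(1)^0 = 1·1 = 1.
  j = 1: C(12,1)·(1)^1 = 12·1 = 12.
  V_q(n, t) = 1 + 12 = 13.
Step 2: q^n = 2^12 = 4096.
Step 3: Hamming bound ⌊q^n / V_q(n,t)⌋ = ⌊4096/13⌋ = 315.
Step 4: Compare |C| = 174 to 315: satisfied.
The claimed |C| lies below the Hamming bound.


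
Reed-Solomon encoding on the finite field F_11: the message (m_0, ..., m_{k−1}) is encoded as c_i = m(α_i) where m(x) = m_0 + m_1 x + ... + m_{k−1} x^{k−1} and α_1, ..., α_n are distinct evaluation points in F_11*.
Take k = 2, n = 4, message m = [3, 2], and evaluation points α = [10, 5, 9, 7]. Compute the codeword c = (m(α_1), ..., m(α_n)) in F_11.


c = [1, 2, 10, 6]

Message polynomial: m(x) = 3 + 2·x (mod 11).
For each evaluation point α_i, compute m(α_i) mod 11:
  α_1 = 10: Horner steps 2 → 1, so m(10) = 1.
  α_2 = 5: Horner steps 2 → 2, so m(5) = 2.
  α_3 = 9: Horner steps 2 → 10, so m(9) = 10.
  α_4 = 7: Horner steps 2 → 6, so m(7) = 6.
Codeword c = [1, 2, 10, 6] ∈ F_11^4.


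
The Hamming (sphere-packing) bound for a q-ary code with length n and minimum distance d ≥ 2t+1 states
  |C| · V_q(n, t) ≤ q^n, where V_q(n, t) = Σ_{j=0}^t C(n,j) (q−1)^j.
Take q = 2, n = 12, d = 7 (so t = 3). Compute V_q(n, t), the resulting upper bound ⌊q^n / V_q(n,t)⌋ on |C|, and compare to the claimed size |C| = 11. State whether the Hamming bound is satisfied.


V_q(n, t) = 299, q^n = 4096, Hamming bound = 13, |C| = 11 ≤ bound (satisfied).

Step 1: Compute V_q(n, t) = Σ_{j=0}^3 C(n, j) (q−1)^j.
  j = 0: C(12,0)·(1)^0 = 1·1 = 1.
  j = 1: C(12,1)·(1)^1 = 12·1 = 12.
  j = 2: C(12,2)·(1)^2 = 66·1 = 66.
  j = 3: C(12,3)·(1)^3 = 220·1 = 220.
  V_q(n, t) = 1 + 12 + 66 + 220 = 299.
Step 2: q^n = 2^12 = 4096.
Step 3: Hamming bound ⌊q^n / V_q(n,t)⌋ = ⌊4096/299⌋ = 13.
Step 4: Compare |C| = 11 to 13: satisfied.
The claimed |C| lies below the Hamming bound.


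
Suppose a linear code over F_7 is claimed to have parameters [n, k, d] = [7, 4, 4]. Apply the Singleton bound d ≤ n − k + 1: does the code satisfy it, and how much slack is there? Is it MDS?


Singleton RHS = n − k + 1 = 4, slack = 0, bound satisfied, MDS.

Singleton bound: d ≤ n − k + 1.
Here n = 7, k = 4, so n − k + 1 = 4.
Given d = 4, check d ≤ 4: YES.
Slack = (n − k + 1) − d = 0.
The code is MDS (slack = 0).
Description: the claimed parameters are [7, 4, 4]_7; such a code would be MDS (meets Singleton bound).


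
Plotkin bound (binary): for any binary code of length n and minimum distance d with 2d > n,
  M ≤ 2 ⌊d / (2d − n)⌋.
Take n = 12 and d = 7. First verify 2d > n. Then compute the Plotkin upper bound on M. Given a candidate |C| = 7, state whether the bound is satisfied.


Plotkin bound M ≤ 6; given |C| = 7 > bound (violated).

Check applicability: 2d = 14, n = 12.
2d − n = 2 > 0, so Plotkin applies.
Compute d/(2d−n) = 7/2 ≈ 3.5000.
⌊d/(2d−n)⌋ = 3.
Plotkin bound: M ≤ 2·3 = 6.
Given |C| = 7, check: VIOLATED.
This |C| is above the Plotkin bound, so no binary code with n = 12, d = 7 and 7 codewords exists.


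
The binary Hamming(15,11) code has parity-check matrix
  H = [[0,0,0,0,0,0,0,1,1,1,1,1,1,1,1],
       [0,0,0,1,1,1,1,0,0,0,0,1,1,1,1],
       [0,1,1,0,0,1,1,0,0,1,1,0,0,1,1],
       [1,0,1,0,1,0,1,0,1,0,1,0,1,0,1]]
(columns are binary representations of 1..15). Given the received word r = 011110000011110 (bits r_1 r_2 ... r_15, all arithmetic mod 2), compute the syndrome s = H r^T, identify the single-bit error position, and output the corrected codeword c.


s = (0, 1, 0, 0)^T, error position = 4, corrected codeword c = 011010000011110

Compute s = H r^T mod 2 one row at a time:
  s_1 = 0 + 0 + 0 + 1 + 1 + 1 + 1 + 0 = 4 ≡ 0 (mod 2).
  s_2 = 1 + 1 + 0 + 0 + 1 + 1 + 1 + 0 = 5 ≡ 1 (mod 2).
  s_3 = 1 + 1 + 0 + 0 + 0 + 1 + 1 + 0 = 4 ≡ 0 (mod 2).
  s_4 = 0 + 1 + 1 + 0 + 0 + 1 + 1 + 0 = 4 ≡ 0 (mod 2).
s = (0, 1, 0, 0)^T — this equals column 4 of H (binary 0100), so error is at position 4.
Correct: flip bit 4 of r = 011110000011110 to get c = 011010000011110.


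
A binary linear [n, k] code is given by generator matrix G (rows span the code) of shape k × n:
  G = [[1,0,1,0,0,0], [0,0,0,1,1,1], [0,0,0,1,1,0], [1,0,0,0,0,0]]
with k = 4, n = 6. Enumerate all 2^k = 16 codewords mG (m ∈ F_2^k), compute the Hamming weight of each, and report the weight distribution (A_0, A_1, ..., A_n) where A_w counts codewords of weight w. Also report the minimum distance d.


Weight distribution: A_0 = 1, A_1 = 3, A_2 = 4, A_3 = 4, A_4 = 3, A_5 = 1. Minimum distance d = 1.

Enumerate all 2^4 = 16 messages m ∈ F_2^4.
For each, compute codeword c = mG in F_2^6, then tally its weight.
  m = 0000 → c = 000000, weight = 0.
  m = 1000 → c = 101000, weight = 2.
  m = 0100 → c = 000111, weight = 3.
  m = 1100 → c = 101111, weight = 5.
  m = 0010 → c = 000110, weight = 2.
  m = 1010 → c = 101110, weight = 4.
  m = 0110 → c = 000001, weight = 1.
  m = 1110 → c = 101001, weight = 3.
  m = 0001 → c = 100000, weight = 1.
  m = 1001 → c = 001000, weight = 1.
  m = 0101 → c = 100111, weight = 4.
  m = 1101 → c = 001111, weight = 4.
  m = 0011 → c = 100110, weight = 3.
  m = 1011 → c = 001110, weight = 3.
  m = 0111 → c = 100001, weight = 2.
  m = 1111 → c = 001001, weight = 2.
Tally weights:
  weight 0: 1 codewords.
  weight 1: 3 codewords.
  weight 2: 4 codewords.
  weight 3: 4 codewords.
  weight 4: 3 codewords.
  weight 5: 1 codewords.
Minimum distance d = smallest w > 0 with A_w > 0 = 1.
Sanity: Σ A_w = 16 = 2^4 = 16 ✓.


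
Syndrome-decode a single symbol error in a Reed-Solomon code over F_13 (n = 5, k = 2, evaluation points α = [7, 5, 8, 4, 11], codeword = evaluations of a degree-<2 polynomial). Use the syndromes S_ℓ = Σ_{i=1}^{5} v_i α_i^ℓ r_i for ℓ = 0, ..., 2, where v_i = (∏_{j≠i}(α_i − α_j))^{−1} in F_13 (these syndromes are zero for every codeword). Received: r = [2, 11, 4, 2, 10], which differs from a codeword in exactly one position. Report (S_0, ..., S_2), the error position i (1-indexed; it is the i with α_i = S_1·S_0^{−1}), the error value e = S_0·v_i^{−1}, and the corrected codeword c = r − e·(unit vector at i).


S = (1, 4, 3), error at position 4, error magnitude e = 6, c = [2, 11, 4, 9, 10].

Step 1: column multipliers v_i = (∏_{j≠i}(α_i − α_j))^{−1} mod 13.
  i = 1 (α = 7): (7−5)(7−8)(7−4)(7−11) = 2·(−1)·3·(−4) = 24 ≡ 11, so v_1 = 11^{−1} = 6 (mod 13).
  i = 2 (α = 5): (5−7)(5−8)(5−4)(5−11) = (−2)·(−3)·1·(−6) = −36 ≡ 3, so v_2 = 3^{−1} = 9 (mod 13).
  i = 3 (α = 8): (8−7)(8−5)(8−4)(8−11) = 1·3·4·(−3) = −36 ≡ 3, so v_3 = 3^{−1} = 9 (mod 13).
  i = 4 (α = 4): (4−7)(4−5)(4−8)(4−11) = (−3)·(−1)·(−4)·(−7) = 84 ≡ 6, so v_4 = 6^{−1} = 11 (mod 13).
  i = 5 (α = 11): (11−7)(11−5)(11−8)(11−4) = 4·6·3·7 = 504 ≡ 10, so v_5 = 10^{−1} = 4 (mod 13).
  v = [6, 9, 9, 11, 4].
Step 2: syndromes of r = [2, 11, 4, 2, 10] (all sums mod 13).
  S_0 = Σ v_i r_i = 6·2 + 9·11 + 9·4 + 11·2 + 4·10 = 209 ≡ 1.
  S_1 = Σ v_i α_i r_i = 6·7·2 + 9·5·11 + 9·8·4 + 11·4·2 + 4·11·10 = 1395 ≡ 4.
  α_i^2 mod 13 = [10, 12, 12, 3, 4].
  S_2 = Σ v_i α_i^2 r_i = 6·10·2 + 9·12·11 + 9·12·4 + 11·3·2 + 4·4·10 = 1966 ≡ 3.
  S = (1, 4, 3) ≠ 0, so r is not a codeword (an error is present).
Step 3: locate the error. For a single error e at position i, S_ℓ = v_i·e·α_i^ℓ, so α_err = S_1/S_0.
  S_0^{−1} = 1^{−1} = 1 (mod 13), so α_err = 4·1 = 4 ≡ 4 = α_4. Error position i = 4.
  Consistency check: S_2/S_1 = 3·10 = 30 ≡ 4 = α_err ✓ (single-error assumption holds).
Step 4: error magnitude e = S_0/v_4 = S_0·∏_{j≠4}(α_4 − α_j) = 1·6 = 6 ≡ 6 (mod 13).
Step 5: correct position 4: c_4 = r_4 − e = 2 − 6 ≡ 9 (mod 13). Hence c = [2, 11, 4, 9, 10].
  Check: interpolating c through the α_i gives m(x) = 1 + 2·x (degree < 2) with m(α_i) = c_i for every i, so c is indeed a codeword.


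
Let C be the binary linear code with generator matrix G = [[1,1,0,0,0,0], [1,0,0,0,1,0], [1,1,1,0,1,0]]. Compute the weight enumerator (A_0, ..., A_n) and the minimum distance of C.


Weight distribution: A_0 = 1, A_2 = 6, A_4 = 1. Minimum distance d = 2.

Enumerate all 2^3 = 8 messages m ∈ F_2^3.
For each, compute codeword c = mG in F_2^6, then tally its weight.
  m = 000 → c = 000000, weight = 0.
  m = 100 → c = 110000, weight = 2.
  m = 010 → c = 100010, weight = 2.
  m = 110 → c = 010010, weight = 2.
  m = 001 → c = 111010, weight = 4.
  m = 101 → c = 001010, weight = 2.
  m = 011 → c = 011000, weight = 2.
  m = 111 → c = 101000, weight = 2.
Tally weights:
  weight 0: 1 codewords.
  weight 2: 6 codewords.
  weight 4: 1 codewords.
Minimum distance d = smallest w > 0 with A_w > 0 = 2.
Sanity: Σ A_w = 8 = 2^3 = 8 ✓.


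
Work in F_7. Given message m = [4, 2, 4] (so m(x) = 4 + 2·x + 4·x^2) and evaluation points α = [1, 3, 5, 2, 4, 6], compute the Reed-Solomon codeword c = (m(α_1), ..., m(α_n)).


c = [3, 4, 2, 3, 6, 6]

Message polynomial: m(x) = 4 + 2·x + 4·x^2 (mod 7).
For each evaluation point α_i, compute m(α_i) mod 7:
  α_1 = 1: Horner steps 4 → 6 → 3, so m(1) = 3.
  α_2 = 3: Horner steps 4 → 0 → 4, so m(3) = 4.
  α_3 = 5: Horner steps 4 → 1 → 2, so m(5) = 2.
  α_4 = 2: Horner steps 4 → 3 → 3, so m(2) = 3.
  α_5 = 4: Horner steps 4 → 4 → 6, so m(4) = 6.
  α_6 = 6: Horner steps 4 → 5 → 6, so m(6) = 6.
Codeword c = [3, 4, 2, 3, 6, 6] ∈ F_7^6.


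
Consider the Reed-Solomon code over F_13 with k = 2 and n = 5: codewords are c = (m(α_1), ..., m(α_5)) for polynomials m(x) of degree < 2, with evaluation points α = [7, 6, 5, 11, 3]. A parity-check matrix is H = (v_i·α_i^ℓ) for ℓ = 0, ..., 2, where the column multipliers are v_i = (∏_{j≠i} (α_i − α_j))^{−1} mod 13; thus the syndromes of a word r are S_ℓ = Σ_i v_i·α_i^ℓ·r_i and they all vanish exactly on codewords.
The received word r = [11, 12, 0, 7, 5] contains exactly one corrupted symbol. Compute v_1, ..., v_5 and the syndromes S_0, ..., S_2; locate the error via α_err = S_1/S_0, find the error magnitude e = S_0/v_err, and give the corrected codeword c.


S = (12, 10, 4), error at position 5, error magnitude e = 3, c = [11, 12, 0, 7, 2].

Step 1: column multipliers v_i = (∏_{j≠i}(α_i − α_j))^{−1} mod 13.
  i = 1 (α = 7): (7−6)(7−5)(7−11)(7−3) = 1·2·(−4)·4 = −32 ≡ 7, so v_1 = 7^{−1} = 2 (mod 13).
  i = 2 (α = 6): (6−7)(6−5)(6−11)(6−3) = (−1)·1·(−5)·3 = 15 ≡ 2, so v_2 = 2^{−1} = 7 (mod 13).
  i = 3 (α = 5): (5−7)(5−6)(5−11)(5−3) = (−2)·(−1)·(−6)·2 = −24 ≡ 2, so v_3 = 2^{−1} = 7 (mod 13).
  i = 4 (α = 11): (11−7)(11−6)(11−5)(11−3) = 4·5·6·8 = 960 ≡ 11, so v_4 = 11^{−1} = 6 (mod 13).
  i = 5 (α = 3): (3−7)(3−6)(3−5)(3−11) = (−4)·(−3)·(−2)·(−8) = 192 ≡ 10, so v_5 = 10^{−1} = 4 (mod 13).
  v = [2, 7, 7, 6, 4].
Step 2: syndromes of r = [11, 12, 0, 7, 5] (all sums mod 13).
  S_0 = Σ v_i r_i = 2·11 + 7·12 + 7·0 + 6·7 + 4·5 = 168 ≡ 12.
  S_1 = Σ v_i α_i r_i = 2·7·11 + 7·6·12 + 7·5·0 + 6·11·7 + 4·3·5 = 1180 ≡ 10.
  α_i^2 mod 13 = [10, 10, 12, 4, 9].
  S_2 = Σ v_i α_i^2 r_i = 2·10·11 + 7·10·12 + 7·12·0 + 6·4·7 + 4·9·5 = 1408 ≡ 4.
  S = (12, 10, 4) ≠ 0, so r is not a codeword (an error is present).
Step 3: locate the error. For a single error e at position i, S_ℓ = v_i·e·α_i^ℓ, so α_err = S_1/S_0.
  S_0^{−1} = 12^{−1} = 12 (mod 13), so α_err = 10·12 = 120 ≡ 3 = α_5. Error position i = 5.
  Consistency check: S_2/S_1 = 4·4 = 16 ≡ 3 = α_err ✓ (single-error assumption holds).
Step 4: error magnitude e = S_0/v_5 = S_0·∏_{j≠5}(α_5 − α_j) = 12·10 = 120 ≡ 3 (mod 13).
Step 5: correct position 5: c_5 = r_5 − e = 5 − 3 ≡ 2 (mod 13). Hence c = [11, 12, 0, 7, 2].
  Check: interpolating c through the α_i gives m(x) = 5 + 12·x (degree < 2) with m(α_i) = c_i for every i, so c is indeed a codeword.


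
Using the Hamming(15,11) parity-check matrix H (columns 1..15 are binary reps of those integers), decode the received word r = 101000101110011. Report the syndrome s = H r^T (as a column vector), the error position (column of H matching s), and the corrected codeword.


s = (1, 1, 0, 0)^T, error position = 12, corrected codeword c = 101000101111011

Compute s = H r^T mod 2 one row at a time:
  s_1 = 0 + 1 + 1 + 1 + 0 + 0 + 1 + 1 = 5 ≡ 1 (mod 2).
  s_2 = 0 + 0 + 0 + 1 + 0 + 0 + 1 + 1 = 3 ≡ 1 (mod 2).
  s_3 = 0 + 1 + 0 + 1 + 1 + 1 + 1 + 1 = 6 ≡ 0 (mod 2).
  s_4 = 1 + 1 + 0 + 1 + 1 + 1 + 0 + 1 = 6 ≡ 0 (mod 2).
s = (1, 1, 0, 0)^T — this equals column 12 of H (binary 1100), so error is at position 12.
Correct: flip bit 12 of r = 101000101110011 to get c = 101000101111011.


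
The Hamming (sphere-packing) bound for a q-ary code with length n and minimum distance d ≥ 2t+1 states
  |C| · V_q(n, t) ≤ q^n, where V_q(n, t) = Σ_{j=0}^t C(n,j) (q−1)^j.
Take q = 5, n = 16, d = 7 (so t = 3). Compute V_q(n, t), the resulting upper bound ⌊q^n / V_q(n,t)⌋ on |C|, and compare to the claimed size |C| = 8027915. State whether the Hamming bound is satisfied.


V_q(n, t) = 37825, q^n = 152587890625, Hamming bound = 4034048, |C| = 8027915 > bound (violated).

Step 1: Compute V_q(n, t) = Σ_{j=0}^3 C(n, j) (q−1)^j.
  j = 0: C(16,0)·(4)^0 = 1·1 = 1.
  j = 1: C(16,1)·(4)^1 = 16·4 = 64.
  j = 2: C(16,2)·(4)^2 = 120·16 = 1920.
  j = 3: C(16,3)·(4)^3 = 560·64 = 35840.
  V_q(n, t) = 1 + 64 + 1920 + 35840 = 37825.
Step 2: q^n = 5^16 = 152587890625.
Step 3: Hamming bound ⌊q^n / V_q(n,t)⌋ = ⌊152587890625/37825⌋ = 4034048.
Step 4: Compare |C| = 8027915 to 4034048: violated.
The claimed |C| lies above the Hamming bound, so no 5-ary code of length 16 with d ≥ 7 can have 8027915 codewords.


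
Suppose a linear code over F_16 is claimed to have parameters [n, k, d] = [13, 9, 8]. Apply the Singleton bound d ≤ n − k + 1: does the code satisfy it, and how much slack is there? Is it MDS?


Singleton RHS = n − k + 1 = 5, slack = -3, bound violated (no such code; not MDS).

Singleton bound: d ≤ n − k + 1.
Here n = 13, k = 9, so n − k + 1 = 5.
Given d = 8, check d ≤ 5: NO.
Slack = (n − k + 1) − d = -3.
The slack is negative: d = 8 exceeds n − k + 1 = 5 by 3, so the Singleton bound is violated and no linear [13, 9, 8]_16 code can exist. In particular it is not MDS (MDS requires d = n − k + 1 exactly).
Description: the claimed parameters are [13, 9, 8]_16; such a code would be impossible (violates the Singleton bound).


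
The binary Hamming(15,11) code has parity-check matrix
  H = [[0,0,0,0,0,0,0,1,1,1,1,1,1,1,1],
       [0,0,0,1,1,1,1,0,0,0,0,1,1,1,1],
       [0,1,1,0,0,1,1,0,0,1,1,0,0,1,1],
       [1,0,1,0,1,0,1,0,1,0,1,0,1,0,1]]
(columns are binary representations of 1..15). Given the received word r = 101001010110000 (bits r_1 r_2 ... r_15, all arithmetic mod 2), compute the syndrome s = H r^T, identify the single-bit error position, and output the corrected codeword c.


s = (1, 1, 0, 1)^T, error position = 13, corrected codeword c = 101001010110100

Compute s = H r^T mod 2 one row at a time:
  s_1 = 1 + 0 + 1 + 1 + 0 + 0 + 0 + 0 = 3 ≡ 1 (mod 2).
  s_2 = 0 + 0 + 1 + 0 + 0 + 0 + 0 + 0 = 1 ≡ 1 (mod 2).
  s_3 = 0 + 1 + 1 + 0 + 1 + 1 + 0 + 0 = 4 ≡ 0 (mod 2).
  s_4 = 1 + 1 + 0 + 0 + 0 + 1 + 0 + 0 = 3 ≡ 1 (mod 2).
s = (1, 1, 0, 1)^T — this equals column 13 of H (binary 1101), so error is at position 13.
Correct: flip bit 13 of r = 101001010110000 to get c = 101001010110100.


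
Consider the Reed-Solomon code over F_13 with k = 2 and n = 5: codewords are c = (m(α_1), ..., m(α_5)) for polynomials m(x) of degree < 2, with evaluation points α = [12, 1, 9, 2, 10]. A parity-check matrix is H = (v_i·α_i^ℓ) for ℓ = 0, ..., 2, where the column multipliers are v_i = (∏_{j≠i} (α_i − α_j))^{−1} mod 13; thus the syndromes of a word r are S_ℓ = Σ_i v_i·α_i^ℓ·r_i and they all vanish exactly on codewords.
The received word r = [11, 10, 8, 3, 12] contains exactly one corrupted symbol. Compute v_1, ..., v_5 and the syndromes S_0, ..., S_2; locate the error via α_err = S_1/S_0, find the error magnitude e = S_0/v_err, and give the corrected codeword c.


S = (11, 8, 7), error at position 3, error magnitude e = 2, c = [11, 10, 6, 3, 12].

Step 1: column multipliers v_i = (∏_{j≠i}(α_i − α_j))^{−1} mod 13.
  i = 1 (α = 12): (12−1)(12−9)(12−2)(12−10) = 11·3·10·2 = 660 ≡ 10, so v_1 = 10^{−1} = 4 (mod 13).
  i = 2 (α = 1): (1−12)(1−9)(1−2)(1−10) = (−11)·(−8)·(−1)·(−9) = 792 ≡ 12, so v_2 = 12^{−1} = 12 (mod 13).
  i = 3 (α = 9): (9−12)(9−1)(9−2)(9−10) = (−3)·8·7·(−1) = 168 ≡ 12, so v_3 = 12^{−1} = 12 (mod 13).
  i = 4 (α = 2): (2−12)(2−1)(2−9)(2−10) = (−10)·1·(−7)·(−8) = −560 ≡ 12, so v_4 = 12^{−1} = 12 (mod 13).
  i = 5 (α = 10): (10−12)(10−1)(10−9)(10−2) = (−2)·9·1·8 = −144 ≡ 12, so v_5 = 12^{−1} = 12 (mod 13).
  v = [4, 12, 12, 12, 12].
Step 2: syndromes of r = [11, 10, 8, 3, 12] (all sums mod 13).
  S_0 = Σ v_i r_i = 4·11 + 12·10 + 12·8 + 12·3 + 12·12 = 440 ≡ 11.
  S_1 = Σ v_i α_i r_i = 4·12·11 + 12·1·10 + 12·9·8 + 12·2·3 + 12·10·12 = 3024 ≡ 8.
  α_i^2 mod 13 = [1, 1, 3, 4, 9].
  S_2 = Σ v_i α_i^2 r_i = 4·1·11 + 12·1·10 + 12·3·8 + 12·4·3 + 12·9·12 = 1892 ≡ 7.
  S = (11, 8, 7) ≠ 0, so r is not a codeword (an error is present).
Step 3: locate the error. For a single error e at position i, S_ℓ = v_i·e·α_i^ℓ, so α_err = S_1/S_0.
  S_0^{−1} = 11^{−1} = 6 (mod 13), so α_err = 8·6 = 48 ≡ 9 = α_3. Error position i = 3.
  Consistency check: S_2/S_1 = 7·5 = 35 ≡ 9 = α_err ✓ (single-error assumption holds).
Step 4: error magnitude e = S_0/v_3 = S_0·∏_{j≠3}(α_3 − α_j) = 11·12 = 132 ≡ 2 (mod 13).
Step 5: correct position 3: c_3 = r_3 − e = 8 − 2 ≡ 6 (mod 13). Hence c = [11, 10, 6, 3, 12].
  Check: interpolating c through the α_i gives m(x) = 4 + 6·x (degree < 2) with m(α_i) = c_i for every i, so c is indeed a codeword.


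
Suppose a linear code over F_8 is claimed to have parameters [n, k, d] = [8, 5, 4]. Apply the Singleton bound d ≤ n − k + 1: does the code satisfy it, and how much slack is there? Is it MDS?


Singleton RHS = n − k + 1 = 4, slack = 0, bound satisfied, MDS.

Singleton bound: d ≤ n − k + 1.
Here n = 8, k = 5, so n − k + 1 = 4.
Given d = 4, check d ≤ 4: YES.
Slack = (n − k + 1) − d = 0.
The code is MDS (slack = 0).
Description: the claimed parameters are [8, 5, 4]_8; such a code would be MDS (meets Singleton bound).


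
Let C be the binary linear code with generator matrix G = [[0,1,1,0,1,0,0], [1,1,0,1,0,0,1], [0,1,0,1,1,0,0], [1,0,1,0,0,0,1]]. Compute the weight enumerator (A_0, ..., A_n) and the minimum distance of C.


Weight distribution: A_0 = 1, A_1 = 1, A_2 = 3, A_3 = 6, A_4 = 3, A_5 = 1, A_6 = 1. Minimum distance d = 1.

Enumerate all 2^4 = 16 messages m ∈ F_2^4.
For each, compute codeword c = mG in F_2^7, then tally its weight.
  m = 0000 → c = 0000000, weight = 0.
  m = 1000 → c = 0110100, weight = 3.
  m = 0100 → c = 1101001, weight = 4.
  m = 1100 → c = 1011101, weight = 5.
  m = 0010 → c = 0101100, weight = 3.
  m = 1010 → c = 0011000, weight = 2.
  m = 0110 → c = 1000101, weight = 3.
  m = 1110 → c = 1110001, weight = 4.
  m = 0001 → c = 1010001, weight = 3.
  m = 1001 → c = 1100101, weight = 4.
  m = 0101 → c = 0111000, weight = 3.
  m = 1101 → c = 0001100, weight = 2.
  m = 0011 → c = 1111101, weight = 6.
  m = 1011 → c = 1001001, weight = 3.
  m = 0111 → c = 0010100, weight = 2.
  m = 1111 → c = 0100000, weight = 1.
Tally weights:
  weight 0: 1 codewords.
  weight 1: 1 codewords.
  weight 2: 3 codewords.
  weight 3: 6 codewords.
  weight 4: 3 codewords.
  weight 5: 1 codewords.
  weight 6: 1 codewords.
Minimum distance d = smallest w > 0 with A_w > 0 = 1.
Sanity: Σ A_w = 16 = 2^4 = 16 ✓.


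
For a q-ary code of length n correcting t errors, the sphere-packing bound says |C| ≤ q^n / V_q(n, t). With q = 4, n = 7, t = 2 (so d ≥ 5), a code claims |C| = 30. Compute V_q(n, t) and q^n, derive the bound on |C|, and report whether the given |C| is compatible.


V_q(n, t) = 211, q^n = 16384, Hamming bound = 77, |C| = 30 ≤ bound (satisfied).

Step 1: Compute V_q(n, t) = Σ_{j=0}^2 C(n, j) (q−1)^j.
  j = 0: C(7,0)·(3)^0 = 1·1 = 1.
  j = 1: C(7,1)·(3)^1 = 7·3 = 21.
  j = 2: C(7,2)·(3)^2 = 21·9 = 189.
  V_q(n, t) = 1 + 21 + 189 = 211.
Step 2: q^n = 4^7 = 16384.
Step 3: Hamming bound ⌊q^n / V_q(n,t)⌋ = ⌊16384/211⌋ = 77.
Step 4: Compare |C| = 30 to 77: satisfied.
The claimed |C| lies below the Hamming bound.
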